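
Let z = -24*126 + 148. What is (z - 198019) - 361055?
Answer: -561950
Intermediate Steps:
z = -2876 (z = -3024 + 148 = -2876)
(z - 198019) - 361055 = (-2876 - 198019) - 361055 = -200895 - 361055 = -561950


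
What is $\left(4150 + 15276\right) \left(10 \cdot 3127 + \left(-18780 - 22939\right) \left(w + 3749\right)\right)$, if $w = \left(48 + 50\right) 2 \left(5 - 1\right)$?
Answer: $-3673086670682$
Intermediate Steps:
$w = 784$ ($w = 98 \cdot 2 \cdot 4 = 98 \cdot 8 = 784$)
$\left(4150 + 15276\right) \left(10 \cdot 3127 + \left(-18780 - 22939\right) \left(w + 3749\right)\right) = \left(4150 + 15276\right) \left(10 \cdot 3127 + \left(-18780 - 22939\right) \left(784 + 3749\right)\right) = 19426 \left(31270 - 189112227\right) = 19426 \left(-189080957\right) = -3673086670682$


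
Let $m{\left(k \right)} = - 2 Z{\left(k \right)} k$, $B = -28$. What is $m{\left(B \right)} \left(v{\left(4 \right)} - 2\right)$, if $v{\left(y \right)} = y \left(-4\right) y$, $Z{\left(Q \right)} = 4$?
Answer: $-14784$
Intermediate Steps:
$v{\left(y \right)} = - 4 y^{2}$ ($v{\left(y \right)} = - 4 y y = - 4 y^{2}$)
$m{\left(k \right)} = - 8 k$ ($m{\left(k \right)} = \left(-2\right) 4 k = - 8 k$)
$m{\left(B \right)} \left(v{\left(4 \right)} - 2\right) = \left(-8\right) \left(-28\right) \left(- 4 \cdot 4^{2} - 2\right) = 224 \left(\left(-4\right) 16 - 2\right) = 224 \left(-64 - 2\right) = 224 \left(-66\right) = -14784$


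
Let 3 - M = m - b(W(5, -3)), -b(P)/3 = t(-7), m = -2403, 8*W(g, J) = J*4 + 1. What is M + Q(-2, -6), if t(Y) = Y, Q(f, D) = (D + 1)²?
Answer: 2452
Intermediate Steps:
Q(f, D) = (1 + D)²
W(g, J) = ⅛ + J/2 (W(g, J) = (J*4 + 1)/8 = (4*J + 1)/8 = (1 + 4*J)/8 = ⅛ + J/2)
b(P) = 21 (b(P) = -3*(-7) = 21)
M = 2427 (M = 3 - (-2403 - 1*21) = 3 - (-2403 - 21) = 3 - 1*(-2424) = 3 + 2424 = 2427)
M + Q(-2, -6) = 2427 + (1 - 6)² = 2427 + (-5)² = 2427 + 25 = 2452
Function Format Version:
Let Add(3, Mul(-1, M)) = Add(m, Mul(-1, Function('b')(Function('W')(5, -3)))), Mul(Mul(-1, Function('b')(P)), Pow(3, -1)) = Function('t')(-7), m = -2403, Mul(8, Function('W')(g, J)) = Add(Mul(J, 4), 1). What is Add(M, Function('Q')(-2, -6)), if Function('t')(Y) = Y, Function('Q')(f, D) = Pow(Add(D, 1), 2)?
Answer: 2452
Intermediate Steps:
Function('Q')(f, D) = Pow(Add(1, D), 2)
Function('W')(g, J) = Add(Rational(1, 8), Mul(Rational(1, 2), J)) (Function('W')(g, J) = Mul(Rational(1, 8), Add(Mul(J, 4), 1)) = Mul(Rational(1, 8), Add(Mul(4, J), 1)) = Mul(Rational(1, 8), Add(1, Mul(4, J))) = Add(Rational(1, 8), Mul(Rational(1, 2), J)))
Function('b')(P) = 21 (Function('b')(P) = Mul(-3, -7) = 21)
M = 2427 (M = Add(3, Mul(-1, Add(-2403, Mul(-1, 21)))) = Add(3, Mul(-1, Add(-2403, -21))) = Add(3, Mul(-1, -2424)) = Add(3, 2424) = 2427)
Add(M, Function('Q')(-2, -6)) = Add(2427, Pow(Add(1, -6), 2)) = Add(2427, Pow(-5, 2)) = Add(2427, 25) = 2452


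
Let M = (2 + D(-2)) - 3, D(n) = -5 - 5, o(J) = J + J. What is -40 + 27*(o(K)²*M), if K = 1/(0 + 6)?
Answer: -73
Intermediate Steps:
K = ⅙ (K = 1/6 = ⅙ ≈ 0.16667)
o(J) = 2*J
D(n) = -10
M = -11 (M = (2 - 10) - 3 = -8 - 3 = -11)
-40 + 27*(o(K)²*M) = -40 + 27*((2*(⅙))²*(-11)) = -40 + 27*((⅓)²*(-11)) = -40 + 27*((⅑)*(-11)) = -40 + 27*(-11/9) = -40 - 33 = -73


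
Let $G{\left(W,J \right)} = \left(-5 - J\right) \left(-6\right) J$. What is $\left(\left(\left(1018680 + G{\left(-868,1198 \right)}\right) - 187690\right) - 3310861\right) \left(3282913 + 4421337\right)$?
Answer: $47514367095250$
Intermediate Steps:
$G{\left(W,J \right)} = J \left(30 + 6 J\right)$ ($G{\left(W,J \right)} = \left(30 + 6 J\right) J = J \left(30 + 6 J\right)$)
$\left(\left(\left(1018680 + G{\left(-868,1198 \right)}\right) - 187690\right) - 3310861\right) \left(3282913 + 4421337\right) = \left(\left(\left(1018680 + 6 \cdot 1198 \left(5 + 1198\right)\right) - 187690\right) - 3310861\right) \left(3282913 + 4421337\right) = \left(\left(\left(1018680 + 6 \cdot 1198 \cdot 1203\right) - 187690\right) - 3310861\right) 7704250 = \left(\left(\left(1018680 + 8647164\right) - 187690\right) - 3310861\right) 7704250 = \left(\left(9665844 - 187690\right) - 3310861\right) 7704250 = \left(9478154 - 3310861\right) 7704250 = 6167293 \cdot 7704250 = 47514367095250$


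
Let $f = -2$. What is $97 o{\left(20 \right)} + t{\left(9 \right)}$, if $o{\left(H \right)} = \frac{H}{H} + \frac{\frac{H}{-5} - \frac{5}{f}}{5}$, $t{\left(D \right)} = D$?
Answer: $\frac{769}{10} \approx 76.9$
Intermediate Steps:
$o{\left(H \right)} = \frac{3}{2} - \frac{H}{25}$ ($o{\left(H \right)} = \frac{H}{H} + \frac{\frac{H}{-5} - \frac{5}{-2}}{5} = 1 + \left(H \left(- \frac{1}{5}\right) - - \frac{5}{2}\right) \frac{1}{5} = 1 + \left(- \frac{H}{5} + \frac{5}{2}\right) \frac{1}{5} = 1 + \left(\frac{5}{2} - \frac{H}{5}\right) \frac{1}{5} = 1 - \left(- \frac{1}{2} + \frac{H}{25}\right) = \frac{3}{2} - \frac{H}{25}$)
$97 o{\left(20 \right)} + t{\left(9 \right)} = 97 \left(\frac{3}{2} - \frac{4}{5}\right) + 9 = 97 \cdot \frac{7}{10} + 9 = \frac{679}{10} + 9 = \frac{769}{10}$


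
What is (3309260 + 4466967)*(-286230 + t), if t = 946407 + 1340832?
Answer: 15560300213043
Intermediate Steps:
t = 2287239
(3309260 + 4466967)*(-286230 + t) = (3309260 + 4466967)*(-286230 + 2287239) = 7776227*2001009 = 15560300213043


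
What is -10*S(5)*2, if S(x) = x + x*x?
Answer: -600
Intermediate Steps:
S(x) = x + x²
-10*S(5)*2 = -50*(1 + 5)*2 = -50*6*2 = -10*30*2 = -300*2 = -600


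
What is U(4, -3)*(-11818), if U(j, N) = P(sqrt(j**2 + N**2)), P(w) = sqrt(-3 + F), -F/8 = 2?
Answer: -11818*I*sqrt(19) ≈ -51514.0*I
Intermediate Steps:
F = -16 (F = -8*2 = -16)
P(w) = I*sqrt(19) (P(w) = sqrt(-3 - 16) = sqrt(-19) = I*sqrt(19))
U(j, N) = I*sqrt(19)
U(4, -3)*(-11818) = (I*sqrt(19))*(-11818) = -11818*I*sqrt(19)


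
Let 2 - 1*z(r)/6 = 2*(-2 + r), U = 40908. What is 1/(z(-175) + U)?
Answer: 1/43044 ≈ 2.3232e-5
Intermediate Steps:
z(r) = 36 - 12*r (z(r) = 12 - 12*(-2 + r) = 12 - 6*(-4 + 2*r) = 12 + (24 - 12*r) = 36 - 12*r)
1/(z(-175) + U) = 1/((36 - 12*(-175)) + 40908) = 1/((36 + 2100) + 40908) = 1/(2136 + 40908) = 1/43044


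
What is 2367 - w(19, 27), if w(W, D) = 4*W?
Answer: 2291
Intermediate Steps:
2367 - w(19, 27) = 2367 - 4*19 = 2367 - 1*76 = 2367 - 76 = 2291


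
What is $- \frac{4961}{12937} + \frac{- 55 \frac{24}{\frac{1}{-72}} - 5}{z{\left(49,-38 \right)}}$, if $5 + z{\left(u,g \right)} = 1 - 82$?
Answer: $- \frac{1229894441}{1112582} \approx -1105.4$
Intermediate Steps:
$z{\left(u,g \right)} = -86$ ($z{\left(u,g \right)} = -5 + \left(1 - 82\right) = -5 - 81 = -86$)
$- \frac{4961}{12937} + \frac{- 55 \frac{24}{\frac{1}{-72}} - 5}{z{\left(49,-38 \right)}} = - \frac{4961}{12937} + \frac{- 55 \frac{24}{\frac{1}{-72}} - 5}{-86} = \left(-4961\right) \frac{1}{12937} + \left(- 55 \frac{24}{- \frac{1}{72}} - 5\right) \left(- \frac{1}{86}\right) = - \frac{4961}{12937} + \left(- 55 \cdot 24 \left(-72\right) - 5\right) \left(- \frac{1}{86}\right) = - \frac{4961}{12937} + \left(\left(-55\right) \left(-1728\right) - 5\right) \left(- \frac{1}{86}\right) = - \frac{4961}{12937} + \left(95040 - 5\right) \left(- \frac{1}{86}\right) = - \frac{4961}{12937} + 95035 \left(- \frac{1}{86}\right) = - \frac{4961}{12937} - \frac{95035}{86} = - \frac{1229894441}{1112582}$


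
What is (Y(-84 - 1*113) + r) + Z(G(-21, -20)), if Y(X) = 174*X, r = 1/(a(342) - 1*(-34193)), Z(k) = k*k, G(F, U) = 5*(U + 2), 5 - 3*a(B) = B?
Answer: -2676491073/102242 ≈ -26178.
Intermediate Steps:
a(B) = 5/3 - B/3
G(F, U) = 10 + 5*U (G(F, U) = 5*(2 + U) = 10 + 5*U)
Z(k) = k²
r = 3/102242 (r = 1/((5/3 - ⅓*342) - 1*(-34193)) = 1/((5/3 - 114) + 34193) = 1/(-337/3 + 34193) = 1/(102242/3) = 3/102242 ≈ 2.9342e-5)
(Y(-84 - 1*113) + r) + Z(G(-21, -20)) = (174*(-84 - 1*113) + 3/102242) + (10 + 5*(-20))² = (174*(-84 - 113) + 3/102242) + (10 - 100)² = (174*(-197) + 3/102242) + (-90)² = (-34278 + 3/102242) + 8100 = -3504651273/102242 + 8100 = -2676491073/102242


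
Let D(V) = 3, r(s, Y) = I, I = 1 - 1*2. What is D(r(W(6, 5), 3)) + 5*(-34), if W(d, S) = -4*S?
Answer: -167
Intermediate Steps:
I = -1 (I = 1 - 2 = -1)
r(s, Y) = -1
D(r(W(6, 5), 3)) + 5*(-34) = 3 + 5*(-34) = 3 - 170 = -167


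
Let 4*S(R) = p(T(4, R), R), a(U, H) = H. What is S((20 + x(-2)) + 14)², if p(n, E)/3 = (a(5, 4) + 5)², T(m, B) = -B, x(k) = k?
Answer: 59049/16 ≈ 3690.6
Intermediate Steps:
p(n, E) = 243 (p(n, E) = 3*(4 + 5)² = 3*9² = 3*81 = 243)
S(R) = 243/4 (S(R) = (¼)*243 = 243/4)
S((20 + x(-2)) + 14)² = (243/4)² = 59049/16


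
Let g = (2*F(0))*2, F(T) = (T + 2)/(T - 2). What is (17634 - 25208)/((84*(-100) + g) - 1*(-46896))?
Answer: -3787/19246 ≈ -0.19677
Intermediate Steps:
F(T) = (2 + T)/(-2 + T)
g = -4 (g = (2*((2 + 0)/(-2 + 0)))*2 = (2*(2/(-2)))*2 = (2*(-½*2))*2 = (2*(-1))*2 = -2*2 = -4)
(17634 - 25208)/((84*(-100) + g) - 1*(-46896)) = (17634 - 25208)/((84*(-100) - 4) - 1*(-46896)) = -7574/((-8400 - 4) + 46896) = -7574/(-8404 + 46896) = -7574/38492 = -7574*1/38492 = -3787/19246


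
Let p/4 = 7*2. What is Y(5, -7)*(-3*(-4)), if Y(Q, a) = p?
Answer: 672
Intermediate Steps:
p = 56 (p = 4*(7*2) = 4*14 = 56)
Y(Q, a) = 56
Y(5, -7)*(-3*(-4)) = 56*(-3*(-4)) = 56*12 = 672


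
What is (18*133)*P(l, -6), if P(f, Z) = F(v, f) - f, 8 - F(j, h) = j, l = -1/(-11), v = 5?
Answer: 76608/11 ≈ 6964.4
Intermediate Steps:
l = 1/11 (l = -1*(-1/11) = 1/11 ≈ 0.090909)
F(j, h) = 8 - j
P(f, Z) = 3 - f (P(f, Z) = (8 - 1*5) - f = (8 - 5) - f = 3 - f)
(18*133)*P(l, -6) = (18*133)*(3 - 1*1/11) = 2394*(3 - 1/11) = 2394*(32/11) = 76608/11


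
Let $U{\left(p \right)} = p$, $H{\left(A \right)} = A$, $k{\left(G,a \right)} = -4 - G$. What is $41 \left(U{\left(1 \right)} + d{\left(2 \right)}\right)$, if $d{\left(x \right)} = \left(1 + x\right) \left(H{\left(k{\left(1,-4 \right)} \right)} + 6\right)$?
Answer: $164$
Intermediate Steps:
$d{\left(x \right)} = 1 + x$ ($d{\left(x \right)} = \left(1 + x\right) \left(\left(-4 - 1\right) + 6\right) = \left(1 + x\right) \left(-5 + 6\right) = \left(1 + x\right) 1 = 1 + x$)
$41 \left(U{\left(1 \right)} + d{\left(2 \right)}\right) = 41 \left(1 + \left(1 + 2\right)\right) = 41 \left(1 + 3\right) = 41 \cdot 4 = 164$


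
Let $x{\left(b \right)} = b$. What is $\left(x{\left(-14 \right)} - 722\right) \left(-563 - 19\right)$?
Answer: $428352$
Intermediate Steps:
$\left(x{\left(-14 \right)} - 722\right) \left(-563 - 19\right) = \left(-14 - 722\right) \left(-563 - 19\right) = - 736 \left(-563 - 19\right) = \left(-736\right) \left(-582\right) = 428352$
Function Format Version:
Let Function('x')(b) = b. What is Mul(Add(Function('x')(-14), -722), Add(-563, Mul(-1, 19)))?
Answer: 428352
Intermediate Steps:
Mul(Add(Function('x')(-14), -722), Add(-563, Mul(-1, 19))) = Mul(Add(-14, -722), Add(-563, Mul(-1, 19))) = Mul(-736, Add(-563, -19)) = Mul(-736, -582) = 428352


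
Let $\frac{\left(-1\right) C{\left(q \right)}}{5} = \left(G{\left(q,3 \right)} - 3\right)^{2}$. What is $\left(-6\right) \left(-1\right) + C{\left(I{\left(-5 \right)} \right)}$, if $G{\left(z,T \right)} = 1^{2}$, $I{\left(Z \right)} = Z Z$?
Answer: $-14$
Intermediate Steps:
$I{\left(Z \right)} = Z^{2}$
$G{\left(z,T \right)} = 1$
$C{\left(q \right)} = -20$ ($C{\left(q \right)} = - 5 \left(1 - 3\right)^{2} = - 5 \left(-2\right)^{2} = \left(-5\right) 4 = -20$)
$\left(-6\right) \left(-1\right) + C{\left(I{\left(-5 \right)} \right)} = \left(-6\right) \left(-1\right) - 20 = 6 - 20 = -14$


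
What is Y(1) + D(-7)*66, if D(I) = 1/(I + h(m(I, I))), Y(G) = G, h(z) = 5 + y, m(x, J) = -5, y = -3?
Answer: -61/5 ≈ -12.200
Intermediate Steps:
h(z) = 2 (h(z) = 5 - 3 = 2)
D(I) = 1/(2 + I) (D(I) = 1/(I + 2) = 1/(2 + I))
Y(1) + D(-7)*66 = 1 + 66/(2 - 7) = 1 + 66/(-5) = 1 - ⅕*66 = 1 - 66/5 = -61/5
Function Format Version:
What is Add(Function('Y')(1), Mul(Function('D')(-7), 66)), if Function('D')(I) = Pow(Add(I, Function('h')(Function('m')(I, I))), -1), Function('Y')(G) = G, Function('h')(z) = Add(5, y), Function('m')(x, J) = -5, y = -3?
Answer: Rational(-61, 5) ≈ -12.200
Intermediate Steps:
Function('h')(z) = 2 (Function('h')(z) = Add(5, -3) = 2)
Function('D')(I) = Pow(Add(2, I), -1) (Function('D')(I) = Pow(Add(I, 2), -1) = Pow(Add(2, I), -1))
Add(Function('Y')(1), Mul(Function('D')(-7), 66)) = Add(1, Mul(Pow(Add(2, -7), -1), 66)) = Add(1, Mul(Pow(-5, -1), 66)) = Add(1, Mul(Rational(-1, 5), 66)) = Add(1, Rational(-66, 5)) = Rational(-61, 5)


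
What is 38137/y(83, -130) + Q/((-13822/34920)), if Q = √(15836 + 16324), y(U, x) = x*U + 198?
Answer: -38137/10592 - 69840*√2010/6911 ≈ -456.67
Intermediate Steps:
y(U, x) = 198 + U*x (y(U, x) = U*x + 198 = 198 + U*x)
Q = 4*√2010 (Q = √32160 = 4*√2010 ≈ 179.33)
38137/y(83, -130) + Q/((-13822/34920)) = 38137/(198 + 83*(-130)) + (4*√2010)/((-13822/34920)) = 38137/(198 - 10790) + (4*√2010)/((-13822*1/34920)) = 38137/(-10592) + (4*√2010)/(-6911/17460) = 38137*(-1/10592) + (4*√2010)*(-17460/6911) = -38137/10592 - 69840*√2010/6911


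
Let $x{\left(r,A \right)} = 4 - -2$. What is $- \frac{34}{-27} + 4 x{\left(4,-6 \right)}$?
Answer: $\frac{682}{27} \approx 25.259$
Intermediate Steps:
$x{\left(r,A \right)} = 6$ ($x{\left(r,A \right)} = 4 + 2 = 6$)
$- \frac{34}{-27} + 4 x{\left(4,-6 \right)} = - \frac{34}{-27} + 4 \cdot 6 = \left(-34\right) \left(- \frac{1}{27}\right) + 24 = \frac{34}{27} + 24 = \frac{682}{27}$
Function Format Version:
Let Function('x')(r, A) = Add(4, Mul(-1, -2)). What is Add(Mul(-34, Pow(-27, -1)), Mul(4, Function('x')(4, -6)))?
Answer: Rational(682, 27) ≈ 25.259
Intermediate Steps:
Function('x')(r, A) = 6 (Function('x')(r, A) = Add(4, 2) = 6)
Add(Mul(-34, Pow(-27, -1)), Mul(4, Function('x')(4, -6))) = Add(Mul(-34, Pow(-27, -1)), Mul(4, 6)) = Add(Mul(-34, Rational(-1, 27)), 24) = Add(Rational(34, 27), 24) = Rational(682, 27)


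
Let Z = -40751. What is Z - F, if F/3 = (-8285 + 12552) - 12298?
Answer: -16658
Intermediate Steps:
F = -24093 (F = 3*((-8285 + 12552) - 12298) = 3*(4267 - 12298) = 3*(-8031) = -24093)
Z - F = -40751 - 1*(-24093) = -40751 + 24093 = -16658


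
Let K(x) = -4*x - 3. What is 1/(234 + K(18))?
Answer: 1/159 ≈ 0.0062893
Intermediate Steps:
K(x) = -3 - 4*x
1/(234 + K(18)) = 1/(234 + (-3 - 4*18)) = 1/(234 + (-3 - 72)) = 1/(234 - 75) = 1/159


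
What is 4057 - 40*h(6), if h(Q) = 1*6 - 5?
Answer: 4017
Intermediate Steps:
h(Q) = 1 (h(Q) = 6 - 5 = 1)
4057 - 40*h(6) = 4057 - 40*1 = 4057 - 40 = 4017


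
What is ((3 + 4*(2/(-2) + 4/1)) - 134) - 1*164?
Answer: -283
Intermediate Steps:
((3 + 4*(2/(-2) + 4/1)) - 134) - 1*164 = ((3 + 4*(2*(-1/2) + 4*1)) - 134) - 164 = ((3 + 4*(-1 + 4)) - 134) - 164 = ((3 + 4*3) - 134) - 164 = ((3 + 12) - 134) - 164 = (15 - 134) - 164 = -119 - 164 = -283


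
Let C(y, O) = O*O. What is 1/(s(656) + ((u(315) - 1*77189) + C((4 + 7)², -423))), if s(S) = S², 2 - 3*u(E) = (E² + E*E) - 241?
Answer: 1/466007 ≈ 2.1459e-6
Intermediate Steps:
C(y, O) = O²
u(E) = 81 - 2*E²/3 (u(E) = ⅔ - ((E² + E*E) - 241)/3 = ⅔ - ((E² + E²) - 241)/3 = ⅔ - (2*E² - 241)/3 = ⅔ - (-241 + 2*E²)/3 = ⅔ + (241/3 - 2*E²/3) = 81 - 2*E²/3)
1/(s(656) + ((u(315) - 1*77189) + C((4 + 7)², -423))) = 1/(656² + (((81 - ⅔*315²) - 1*77189) + (-423)²)) = 1/(430336 + (((81 - ⅔*99225) - 77189) + 178929)) = 1/(430336 + (((81 - 66150) - 77189) + 178929)) = 1/(430336 + ((-66069 - 77189) + 178929)) = 1/(430336 + (-143258 + 178929)) = 1/(430336 + 35671) = 1/466007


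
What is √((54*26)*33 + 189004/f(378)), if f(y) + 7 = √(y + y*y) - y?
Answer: √(46332 - 189004/(385 - 3*√15918)) ≈ 131.36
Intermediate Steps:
f(y) = -7 + √(y + y²) - y (f(y) = -7 + (√(y + y*y) - y) = -7 + (√(y + y²) - y) = -7 + √(y + y²) - y)
√((54*26)*33 + 189004/f(378)) = √((54*26)*33 + 189004/(-7 + √(378*(1 + 378)) - 1*378)) = √(1404*33 + 189004/(-7 + √(378*379) - 378)) = √(46332 + 189004/(-7 + √143262 - 378)) = √(46332 + 189004/(-7 + 3*√15918 - 378)) = √(46332 + 189004/(-385 + 3*√15918))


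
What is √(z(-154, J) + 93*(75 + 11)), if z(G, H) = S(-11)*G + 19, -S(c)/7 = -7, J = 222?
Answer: √471 ≈ 21.703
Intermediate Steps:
S(c) = 49 (S(c) = -7*(-7) = 49)
z(G, H) = 19 + 49*G (z(G, H) = 49*G + 19 = 19 + 49*G)
√(z(-154, J) + 93*(75 + 11)) = √((19 + 49*(-154)) + 93*(75 + 11)) = √((19 - 7546) + 93*86) = √(-7527 + 7998) = √471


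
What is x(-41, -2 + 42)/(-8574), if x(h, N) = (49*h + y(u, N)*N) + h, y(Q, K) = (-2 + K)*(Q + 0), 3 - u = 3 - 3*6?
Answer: -12655/4287 ≈ -2.9519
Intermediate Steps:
u = 18 (u = 3 - (3 - 3*6) = 3 - (3 - 18) = 3 - 1*(-15) = 3 + 15 = 18)
y(Q, K) = Q*(-2 + K) (y(Q, K) = (-2 + K)*Q = Q*(-2 + K))
x(h, N) = 50*h + N*(-36 + 18*N) (x(h, N) = (49*h + (18*(-2 + N))*N) + h = (49*h + (-36 + 18*N)*N) + h = (49*h + N*(-36 + 18*N)) + h = 50*h + N*(-36 + 18*N))
x(-41, -2 + 42)/(-8574) = (50*(-41) + 18*(-2 + 42)*(-2 + (-2 + 42)))/(-8574) = (-2050 + 18*40*(-2 + 40))*(-1/8574) = (-2050 + 18*40*38)*(-1/8574) = (-2050 + 27360)*(-1/8574) = 25310*(-1/8574) = -12655/4287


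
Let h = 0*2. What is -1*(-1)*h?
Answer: 0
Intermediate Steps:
h = 0
-1*(-1)*h = -1*(-1)*0 = -(-1)*0 = -1*0 = 0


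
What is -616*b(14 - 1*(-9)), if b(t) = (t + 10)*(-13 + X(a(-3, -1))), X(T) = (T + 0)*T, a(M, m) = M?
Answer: 81312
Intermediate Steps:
X(T) = T² (X(T) = T*T = T²)
b(t) = -40 - 4*t (b(t) = (t + 10)*(-13 + (-3)²) = (10 + t)*(-13 + 9) = (10 + t)*(-4) = -40 - 4*t)
-616*b(14 - 1*(-9)) = -616*(-40 - 4*(14 - 1*(-9))) = -616*(-40 - 4*(14 + 9)) = -616*(-40 - 4*23) = -616*(-40 - 92) = -616*(-132) = 81312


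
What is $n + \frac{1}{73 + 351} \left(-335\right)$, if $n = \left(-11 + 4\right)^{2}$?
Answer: $\frac{20441}{424} \approx 48.21$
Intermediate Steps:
$n = 49$ ($n = \left(-7\right)^{2} = 49$)
$n + \frac{1}{73 + 351} \left(-335\right) = 49 + \frac{1}{73 + 351} \left(-335\right) = 49 + \frac{1}{424} \left(-335\right) = 49 - \frac{335}{424} = \frac{20441}{424}$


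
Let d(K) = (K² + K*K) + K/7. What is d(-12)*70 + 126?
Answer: 20166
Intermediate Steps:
d(K) = 2*K² + K/7 (d(K) = (K² + K²) + K*(⅐) = 2*K² + K/7)
d(-12)*70 + 126 = ((⅐)*(-12)*(1 + 14*(-12)))*70 + 126 = ((⅐)*(-12)*(1 - 168))*70 + 126 = ((⅐)*(-12)*(-167))*70 + 126 = (2004/7)*70 + 126 = 20040 + 126 = 20166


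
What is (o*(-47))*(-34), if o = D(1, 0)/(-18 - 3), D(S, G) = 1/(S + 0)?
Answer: -1598/21 ≈ -76.095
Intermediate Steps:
D(S, G) = 1/S
o = -1/21 (o = 1/(-18 - 3*1) = 1/(-21) = -1/21*1 = -1/21 ≈ -0.047619)
(o*(-47))*(-34) = -1/21*(-47)*(-34) = (47/21)*(-34) = -1598/21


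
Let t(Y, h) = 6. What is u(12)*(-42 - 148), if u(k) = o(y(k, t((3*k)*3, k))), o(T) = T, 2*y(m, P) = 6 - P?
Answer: 0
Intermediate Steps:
y(m, P) = 3 - P/2 (y(m, P) = (6 - P)/2 = 3 - P/2)
u(k) = 0 (u(k) = 3 - 1/2*6 = 3 - 3 = 0)
u(12)*(-42 - 148) = 0*(-42 - 148) = 0*(-190) = 0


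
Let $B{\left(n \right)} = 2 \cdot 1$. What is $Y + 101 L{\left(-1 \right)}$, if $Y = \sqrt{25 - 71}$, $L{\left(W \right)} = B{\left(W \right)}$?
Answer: $202 + i \sqrt{46} \approx 202.0 + 6.7823 i$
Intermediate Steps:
$B{\left(n \right)} = 2$
$L{\left(W \right)} = 2$
$Y = i \sqrt{46}$ ($Y = \sqrt{-46} = i \sqrt{46} \approx 6.7823 i$)
$Y + 101 L{\left(-1 \right)} = i \sqrt{46} + 101 \cdot 2 = i \sqrt{46} + 202 = 202 + i \sqrt{46}$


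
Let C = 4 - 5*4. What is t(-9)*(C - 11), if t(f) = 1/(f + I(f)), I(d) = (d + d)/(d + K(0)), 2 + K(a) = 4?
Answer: 21/5 ≈ 4.2000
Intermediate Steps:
K(a) = 2 (K(a) = -2 + 4 = 2)
C = -16 (C = 4 - 20 = -16)
I(d) = 2*d/(2 + d) (I(d) = (d + d)/(d + 2) = (2*d)/(2 + d) = 2*d/(2 + d))
t(f) = 1/(f + 2*f/(2 + f))
t(-9)*(C - 11) = ((2 - 9)/((-9)*(4 - 9)))*(-16 - 11) = -⅑*(-7)/(-5)*(-27) = -⅑*(-⅕)*(-7)*(-27) = -7/45*(-27) = 21/5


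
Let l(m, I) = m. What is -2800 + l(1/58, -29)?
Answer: -162399/58 ≈ -2800.0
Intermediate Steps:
-2800 + l(1/58, -29) = -2800 + 1/58 = -162399/58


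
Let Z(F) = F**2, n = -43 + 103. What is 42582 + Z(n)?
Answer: 46182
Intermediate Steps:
n = 60
42582 + Z(n) = 42582 + 60**2 = 42582 + 3600 = 46182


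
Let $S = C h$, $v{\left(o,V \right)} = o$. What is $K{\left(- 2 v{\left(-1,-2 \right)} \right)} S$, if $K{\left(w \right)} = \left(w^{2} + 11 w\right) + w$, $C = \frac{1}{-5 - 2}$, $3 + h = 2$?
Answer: $4$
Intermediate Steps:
$h = -1$ ($h = -3 + 2 = -1$)
$C = - \frac{1}{7}$ ($C = \frac{1}{-7} = - \frac{1}{7} \approx -0.14286$)
$K{\left(w \right)} = w^{2} + 12 w$
$S = \frac{1}{7}$ ($S = \left(- \frac{1}{7}\right) \left(-1\right) = \frac{1}{7} \approx 0.14286$)
$K{\left(- 2 v{\left(-1,-2 \right)} \right)} S = \left(-2\right) \left(-1\right) \left(12 - -2\right) \frac{1}{7} = 2 \left(12 + 2\right) \frac{1}{7} = 2 \cdot 14 \cdot \frac{1}{7} = 28 \cdot \frac{1}{7} = 4$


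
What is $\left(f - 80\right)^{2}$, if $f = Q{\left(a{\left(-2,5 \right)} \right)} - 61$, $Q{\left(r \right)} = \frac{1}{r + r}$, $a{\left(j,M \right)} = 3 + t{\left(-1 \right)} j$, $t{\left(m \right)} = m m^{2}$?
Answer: $\frac{1985281}{100} \approx 19853.0$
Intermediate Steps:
$t{\left(m \right)} = m^{3}$
$a{\left(j,M \right)} = 3 - j$ ($a{\left(j,M \right)} = 3 + \left(-1\right)^{3} j = 3 - j$)
$Q{\left(r \right)} = \frac{1}{2 r}$
$f = - \frac{609}{10}$ ($f = \frac{1}{2 \left(3 - -2\right)} - 61 = \frac{1}{2 \left(3 + 2\right)} - 61 = \frac{1}{2 \cdot 5} - 61 = \frac{1}{2} \cdot \frac{1}{5} - 61 = \frac{1}{10} - 61 = - \frac{609}{10} \approx -60.9$)
$\left(f - 80\right)^{2} = \left(- \frac{609}{10} - 80\right)^{2} = \left(- \frac{1409}{10}\right)^{2} = \frac{1985281}{100}$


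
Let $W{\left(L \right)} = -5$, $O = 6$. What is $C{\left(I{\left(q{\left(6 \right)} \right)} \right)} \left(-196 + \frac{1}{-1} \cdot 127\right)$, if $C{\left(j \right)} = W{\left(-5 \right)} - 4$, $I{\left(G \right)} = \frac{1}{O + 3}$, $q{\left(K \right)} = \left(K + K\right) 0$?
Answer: $2907$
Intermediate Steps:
$q{\left(K \right)} = 0$ ($q{\left(K \right)} = 2 K 0 = 0$)
$I{\left(G \right)} = \frac{1}{9}$ ($I{\left(G \right)} = \frac{1}{6 + 3} = \frac{1}{9}$)
$C{\left(j \right)} = -9$ ($C{\left(j \right)} = -5 - 4 = -9$)
$C{\left(I{\left(q{\left(6 \right)} \right)} \right)} \left(-196 + \frac{1}{-1} \cdot 127\right) = - 9 \left(-196 + \frac{1}{-1} \cdot 127\right) = - 9 \left(-196 - 127\right) = \left(-9\right) \left(-323\right) = 2907$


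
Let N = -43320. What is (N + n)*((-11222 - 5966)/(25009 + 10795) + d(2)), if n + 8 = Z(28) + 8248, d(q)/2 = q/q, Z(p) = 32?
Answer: -476828040/8951 ≈ -53271.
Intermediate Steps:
d(q) = 2 (d(q) = 2*(q/q) = 2*1 = 2)
n = 8272 (n = -8 + (32 + 8248) = -8 + 8280 = 8272)
(N + n)*((-11222 - 5966)/(25009 + 10795) + d(2)) = (-43320 + 8272)*((-11222 - 5966)/(25009 + 10795) + 2) = -35048*(-17188/35804 + 2) = -35048*(-17188*1/35804 + 2) = -35048*(-4297/8951 + 2) = -35048*13605/8951 = -476828040/8951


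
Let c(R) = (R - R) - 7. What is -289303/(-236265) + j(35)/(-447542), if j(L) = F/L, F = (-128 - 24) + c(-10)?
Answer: 906334215809/740169574410 ≈ 1.2245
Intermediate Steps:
c(R) = -7 (c(R) = 0 - 7 = -7)
F = -159 (F = (-128 - 24) - 7 = -152 - 7 = -159)
j(L) = -159/L
-289303/(-236265) + j(35)/(-447542) = -289303/(-236265) - 159/35/(-447542) = -289303*(-1/236265) - 159*1/35*(-1/447542) = 289303/236265 - 159/35*(-1/447542) = 289303/236265 + 159/15663970 = 906334215809/740169574410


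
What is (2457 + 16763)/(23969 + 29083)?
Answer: 4805/13263 ≈ 0.36229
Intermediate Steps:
(2457 + 16763)/(23969 + 29083) = 19220/53052 = 19220*(1/53052) = 4805/13263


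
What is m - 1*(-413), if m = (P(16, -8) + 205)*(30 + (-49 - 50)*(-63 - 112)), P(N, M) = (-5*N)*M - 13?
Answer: 14439773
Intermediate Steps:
P(N, M) = -13 - 5*M*N (P(N, M) = -5*M*N - 13 = -13 - 5*M*N)
m = 14439360 (m = ((-13 - 5*(-8)*16) + 205)*(30 + (-49 - 50)*(-63 - 112)) = ((-13 + 640) + 205)*(30 - 99*(-175)) = (627 + 205)*(30 + 17325) = 832*17355 = 14439360)
m - 1*(-413) = 14439360 - 1*(-413) = 14439360 + 413 = 14439773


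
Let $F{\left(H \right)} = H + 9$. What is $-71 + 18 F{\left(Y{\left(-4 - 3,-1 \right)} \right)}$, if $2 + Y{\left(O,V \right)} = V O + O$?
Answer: $55$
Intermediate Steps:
$Y{\left(O,V \right)} = -2 + O + O V$ ($Y{\left(O,V \right)} = -2 + \left(V O + O\right) = -2 + \left(O V + O\right) = -2 + \left(O + O V\right) = -2 + O + O V$)
$F{\left(H \right)} = 9 + H$
$-71 + 18 F{\left(Y{\left(-4 - 3,-1 \right)} \right)} = -71 + 18 \left(9 - \left(9 - \left(-4 - 3\right) \left(-1\right)\right)\right) = -71 + 18 \left(9 - 2\right) = -71 + 18 \cdot 7 = -71 + 126 = 55$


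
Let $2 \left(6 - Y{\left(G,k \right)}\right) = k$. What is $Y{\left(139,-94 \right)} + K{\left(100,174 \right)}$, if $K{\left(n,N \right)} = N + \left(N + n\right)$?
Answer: $501$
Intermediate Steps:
$Y{\left(G,k \right)} = 6 - \frac{k}{2}$
$K{\left(n,N \right)} = n + 2 N$
$Y{\left(139,-94 \right)} + K{\left(100,174 \right)} = \left(6 - -47\right) + \left(100 + 2 \cdot 174\right) = \left(6 + 47\right) + \left(100 + 348\right) = 53 + 448 = 501$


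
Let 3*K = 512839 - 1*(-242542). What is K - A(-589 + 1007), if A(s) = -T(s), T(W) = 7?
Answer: 755402/3 ≈ 2.5180e+5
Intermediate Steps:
A(s) = -7 (A(s) = -1*7 = -7)
K = 755381/3 (K = (512839 - 1*(-242542))/3 = (512839 + 242542)/3 = (1/3)*755381 = 755381/3 ≈ 2.5179e+5)
K - A(-589 + 1007) = 755381/3 - 1*(-7) = 755381/3 + 7 = 755402/3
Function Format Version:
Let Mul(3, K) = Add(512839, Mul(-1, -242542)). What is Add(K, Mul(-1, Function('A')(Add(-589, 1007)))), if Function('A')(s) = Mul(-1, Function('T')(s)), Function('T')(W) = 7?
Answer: Rational(755402, 3) ≈ 2.5180e+5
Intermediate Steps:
Function('A')(s) = -7 (Function('A')(s) = Mul(-1, 7) = -7)
K = Rational(755381, 3) (K = Mul(Rational(1, 3), Add(512839, Mul(-1, -242542))) = Mul(Rational(1, 3), Add(512839, 242542)) = Mul(Rational(1, 3), 755381) = Rational(755381, 3) ≈ 2.5179e+5)
Add(K, Mul(-1, Function('A')(Add(-589, 1007)))) = Add(Rational(755381, 3), Mul(-1, -7)) = Add(Rational(755381, 3), 7) = Rational(755402, 3)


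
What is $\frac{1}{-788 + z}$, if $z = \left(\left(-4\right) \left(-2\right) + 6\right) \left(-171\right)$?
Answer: $- \frac{1}{3182} \approx -0.00031427$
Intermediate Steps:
$z = -2394$ ($z = \left(8 + 6\right) \left(-171\right) = 14 \left(-171\right) = -2394$)
$\frac{1}{-788 + z} = \frac{1}{-788 - 2394} = \frac{1}{-3182} = - \frac{1}{3182}$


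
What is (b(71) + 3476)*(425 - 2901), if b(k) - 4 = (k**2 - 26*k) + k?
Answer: -16703096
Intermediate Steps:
b(k) = 4 + k**2 - 25*k (b(k) = 4 + ((k**2 - 26*k) + k) = 4 + (k**2 - 25*k) = 4 + k**2 - 25*k)
(b(71) + 3476)*(425 - 2901) = ((4 + 71**2 - 25*71) + 3476)*(425 - 2901) = ((4 + 5041 - 1775) + 3476)*(-2476) = (3270 + 3476)*(-2476) = 6746*(-2476) = -16703096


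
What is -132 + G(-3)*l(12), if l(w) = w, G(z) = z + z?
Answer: -204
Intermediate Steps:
G(z) = 2*z
-132 + G(-3)*l(12) = -132 + (2*(-3))*12 = -132 - 6*12 = -132 - 72 = -204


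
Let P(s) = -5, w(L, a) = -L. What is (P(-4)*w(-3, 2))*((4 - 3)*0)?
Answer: 0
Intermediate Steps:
(P(-4)*w(-3, 2))*((4 - 3)*0) = (-(-5)*(-3))*((4 - 3)*0) = (-5*3)*(1*0) = -15*0 = 0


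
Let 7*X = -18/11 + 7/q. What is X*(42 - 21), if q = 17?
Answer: -687/187 ≈ -3.6738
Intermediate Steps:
X = -229/1309 (X = (-18/11 + 7/17)/7 = (⅐)*(-229/187) = -229/1309 ≈ -0.17494)
X*(42 - 21) = -229*(42 - 21)/1309 = -229/1309*21 = -687/187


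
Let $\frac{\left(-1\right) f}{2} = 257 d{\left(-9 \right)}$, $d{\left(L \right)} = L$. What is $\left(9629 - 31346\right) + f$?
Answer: $-17091$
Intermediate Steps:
$f = 4626$ ($f = - 2 \cdot 257 \left(-9\right) = \left(-2\right) \left(-2313\right) = 4626$)
$\left(9629 - 31346\right) + f = \left(9629 - 31346\right) + 4626 = -21717 + 4626 = -17091$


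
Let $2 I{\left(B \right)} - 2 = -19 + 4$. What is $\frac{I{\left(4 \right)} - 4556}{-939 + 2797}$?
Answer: $- \frac{9125}{3716} \approx -2.4556$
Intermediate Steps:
$I{\left(B \right)} = - \frac{13}{2}$ ($I{\left(B \right)} = 1 + \frac{-19 + 4}{2} = 1 + \frac{1}{2} \left(-15\right) = 1 - \frac{15}{2} = - \frac{13}{2}$)
$\frac{I{\left(4 \right)} - 4556}{-939 + 2797} = \frac{- \frac{13}{2} - 4556}{-939 + 2797} = - \frac{9125}{2 \cdot 1858} = \left(- \frac{9125}{2}\right) \frac{1}{1858} = - \frac{9125}{3716}$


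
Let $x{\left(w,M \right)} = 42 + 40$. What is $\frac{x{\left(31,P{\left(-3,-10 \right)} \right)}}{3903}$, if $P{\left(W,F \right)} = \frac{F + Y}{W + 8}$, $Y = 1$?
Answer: $\frac{82}{3903} \approx 0.021009$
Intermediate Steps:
$P{\left(W,F \right)} = \frac{1 + F}{8 + W}$ ($P{\left(W,F \right)} = \frac{F + 1}{W + 8} = \frac{1 + F}{8 + W}$)
$x{\left(w,M \right)} = 82$
$\frac{x{\left(31,P{\left(-3,-10 \right)} \right)}}{3903} = \frac{82}{3903}$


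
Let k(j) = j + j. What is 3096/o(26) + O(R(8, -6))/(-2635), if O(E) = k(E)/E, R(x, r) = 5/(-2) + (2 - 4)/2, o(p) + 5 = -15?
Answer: -81580/527 ≈ -154.80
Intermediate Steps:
o(p) = -20 (o(p) = -5 - 15 = -20)
k(j) = 2*j
R(x, r) = -7/2 (R(x, r) = 5*(-1/2) - 2*1/2 = -5/2 - 1 = -7/2)
O(E) = 2 (O(E) = (2*E)/E = 2)
3096/o(26) + O(R(8, -6))/(-2635) = 3096/(-20) + 2/(-2635) = 3096*(-1/20) + 2*(-1/2635) = -774/5 - 2/2635 = -81580/527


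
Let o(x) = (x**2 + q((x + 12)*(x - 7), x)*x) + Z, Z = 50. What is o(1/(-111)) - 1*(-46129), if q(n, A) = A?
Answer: 568971461/12321 ≈ 46179.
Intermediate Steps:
o(x) = 50 + 2*x**2 (o(x) = (x**2 + x*x) + 50 = (x**2 + x**2) + 50 = 2*x**2 + 50 = 50 + 2*x**2)
o(1/(-111)) - 1*(-46129) = (50 + 2*(1/(-111))**2) - 1*(-46129) = (50 + 2*(-1/111)**2) + 46129 = (50 + 2*(1/12321)) + 46129 = (50 + 2/12321) + 46129 = 616052/12321 + 46129 = 568971461/12321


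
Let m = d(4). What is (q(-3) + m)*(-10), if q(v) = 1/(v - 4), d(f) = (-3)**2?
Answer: -620/7 ≈ -88.571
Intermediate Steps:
d(f) = 9
m = 9
q(v) = 1/(-4 + v)
(q(-3) + m)*(-10) = (1/(-4 - 3) + 9)*(-10) = (1/(-7) + 9)*(-10) = (-1/7 + 9)*(-10) = (62/7)*(-10) = -620/7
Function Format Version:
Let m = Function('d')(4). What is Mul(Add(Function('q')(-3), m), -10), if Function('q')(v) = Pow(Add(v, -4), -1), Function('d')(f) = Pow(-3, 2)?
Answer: Rational(-620, 7) ≈ -88.571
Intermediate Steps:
Function('d')(f) = 9
m = 9
Function('q')(v) = Pow(Add(-4, v), -1)
Mul(Add(Function('q')(-3), m), -10) = Mul(Add(Pow(Add(-4, -3), -1), 9), -10) = Mul(Add(Pow(-7, -1), 9), -10) = Mul(Add(Rational(-1, 7), 9), -10) = Mul(Rational(62, 7), -10) = Rational(-620, 7)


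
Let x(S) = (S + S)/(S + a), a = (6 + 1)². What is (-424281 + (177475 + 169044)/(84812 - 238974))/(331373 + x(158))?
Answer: -13539529286487/10574669471374 ≈ -1.2804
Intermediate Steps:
a = 49 (a = 7² = 49)
x(S) = 2*S/(49 + S) (x(S) = (S + S)/(S + 49) = (2*S)/(49 + S) = 2*S/(49 + S))
(-424281 + (177475 + 169044)/(84812 - 238974))/(331373 + x(158)) = (-424281 + (177475 + 169044)/(84812 - 238974))/(331373 + 2*158/(49 + 158)) = (-424281 + 346519/(-154162))/(331373 + 2*158/207) = (-424281 + 346519*(-1/154162))/(331373 + 2*158*(1/207)) = (-424281 - 346519/154162)/(331373 + 316/207) = -65408354041/(154162*68594527/207) = -65408354041/154162*207/68594527 = -13539529286487/10574669471374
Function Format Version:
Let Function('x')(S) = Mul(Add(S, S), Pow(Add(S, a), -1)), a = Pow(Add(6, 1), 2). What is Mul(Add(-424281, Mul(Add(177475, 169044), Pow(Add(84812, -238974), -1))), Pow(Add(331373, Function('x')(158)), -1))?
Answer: Rational(-13539529286487, 10574669471374) ≈ -1.2804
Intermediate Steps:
a = 49 (a = Pow(7, 2) = 49)
Function('x')(S) = Mul(2, S, Pow(Add(49, S), -1)) (Function('x')(S) = Mul(Add(S, S), Pow(Add(S, 49), -1)) = Mul(Mul(2, S), Pow(Add(49, S), -1)) = Mul(2, S, Pow(Add(49, S), -1)))
Mul(Add(-424281, Mul(Add(177475, 169044), Pow(Add(84812, -238974), -1))), Pow(Add(331373, Function('x')(158)), -1)) = Mul(Add(-424281, Mul(Add(177475, 169044), Pow(Add(84812, -238974), -1))), Pow(Add(331373, Mul(2, 158, Pow(Add(49, 158), -1))), -1)) = Mul(Add(-424281, Mul(346519, Pow(-154162, -1))), Pow(Add(331373, Mul(2, 158, Pow(207, -1))), -1)) = Mul(Add(-424281, Mul(346519, Rational(-1, 154162))), Pow(Add(331373, Mul(2, 158, Rational(1, 207))), -1)) = Mul(Add(-424281, Rational(-346519, 154162)), Pow(Add(331373, Rational(316, 207)), -1)) = Mul(Rational(-65408354041, 154162), Pow(Rational(68594527, 207), -1)) = Mul(Rational(-65408354041, 154162), Rational(207, 68594527)) = Rational(-13539529286487, 10574669471374)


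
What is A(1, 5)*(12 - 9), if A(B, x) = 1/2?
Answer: 3/2 ≈ 1.5000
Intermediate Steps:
A(B, x) = ½
A(1, 5)*(12 - 9) = (12 - 9)/2 = (½)*3 = 3/2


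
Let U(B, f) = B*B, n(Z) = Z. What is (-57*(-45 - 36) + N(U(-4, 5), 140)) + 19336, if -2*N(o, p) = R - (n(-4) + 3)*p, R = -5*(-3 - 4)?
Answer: 47731/2 ≈ 23866.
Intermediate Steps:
U(B, f) = B**2
R = 35 (R = -5*(-7) = 35)
N(o, p) = -35/2 - p/2 (N(o, p) = -(35 - (-4 + 3)*p)/2 = -(35 - (-1)*p)/2 = -(35 + p)/2 = -35/2 - p/2)
(-57*(-45 - 36) + N(U(-4, 5), 140)) + 19336 = (-57*(-45 - 36) + (-35/2 - 1/2*140)) + 19336 = (-57*(-81) + (-35/2 - 70)) + 19336 = (4617 - 175/2) + 19336 = 9059/2 + 19336 = 47731/2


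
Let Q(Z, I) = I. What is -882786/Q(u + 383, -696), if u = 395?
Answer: 147131/116 ≈ 1268.4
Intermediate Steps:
-882786/Q(u + 383, -696) = -882786/(-696) = -882786*(-1/696) = 147131/116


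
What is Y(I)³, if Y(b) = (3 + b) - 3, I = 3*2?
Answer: 216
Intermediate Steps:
I = 6
Y(b) = b
Y(I)³ = 6³ = 216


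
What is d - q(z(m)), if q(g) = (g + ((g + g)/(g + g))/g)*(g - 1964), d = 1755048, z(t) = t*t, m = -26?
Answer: 443749706/169 ≈ 2.6257e+6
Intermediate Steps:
z(t) = t²
q(g) = (-1964 + g)*(g + 1/g) (q(g) = (g + ((2*g)/((2*g)))/g)*(-1964 + g) = (g + ((2*g)*(1/(2*g)))/g)*(-1964 + g) = (g + 1/g)*(-1964 + g) = (-1964 + g)*(g + 1/g))
d - q(z(m)) = 1755048 - (1 + ((-26)²)² - 1964*(-26)² - 1964/((-26)²)) = 1755048 - (1 + 676² - 1964*676 - 1964/676) = 1755048 - (1 + 456976 - 1327664 - 1964*1/676) = 1755048 - (1 + 456976 - 1327664 - 491/169) = 1755048 - 1*(-147146594/169) = 1755048 + 147146594/169 = 443749706/169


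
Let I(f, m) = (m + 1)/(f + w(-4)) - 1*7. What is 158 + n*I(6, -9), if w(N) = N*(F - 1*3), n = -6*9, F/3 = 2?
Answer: 464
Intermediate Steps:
F = 6 (F = 3*2 = 6)
n = -54
w(N) = 3*N (w(N) = N*(6 - 1*3) = N*(6 - 3) = N*3 = 3*N)
I(f, m) = -7 + (1 + m)/(-12 + f) (I(f, m) = (m + 1)/(f + 3*(-4)) - 1*7 = (1 + m)/(f - 12) - 7 = (1 + m)/(-12 + f) - 7 = -7 + (1 + m)/(-12 + f))
158 + n*I(6, -9) = 158 - 54*(85 - 9 - 7*6)/(-12 + 6) = 158 - 54*(85 - 9 - 42)/(-6) = 158 - (-9)*34 = 158 - 54*(-17/3) = 158 + 306 = 464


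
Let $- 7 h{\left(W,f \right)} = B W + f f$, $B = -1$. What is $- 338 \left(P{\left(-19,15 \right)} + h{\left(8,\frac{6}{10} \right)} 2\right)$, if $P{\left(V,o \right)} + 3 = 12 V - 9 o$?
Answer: $\frac{21519784}{175} \approx 1.2297 \cdot 10^{5}$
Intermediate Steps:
$P{\left(V,o \right)} = -3 - 9 o + 12 V$ ($P{\left(V,o \right)} = -3 + \left(12 V - 9 o\right) = -3 + \left(- 9 o + 12 V\right) = -3 - 9 o + 12 V$)
$h{\left(W,f \right)} = - \frac{f^{2}}{7} + \frac{W}{7}$ ($h{\left(W,f \right)} = - \frac{- W + f f}{7} = - \frac{- W + f^{2}}{7} = - \frac{f^{2} - W}{7} = - \frac{f^{2}}{7} + \frac{W}{7}$)
$- 338 \left(P{\left(-19,15 \right)} + h{\left(8,\frac{6}{10} \right)} 2\right) = - 338 \left(\left(-3 - 135 + 12 \left(-19\right)\right) + \left(- \frac{\left(\frac{6}{10}\right)^{2}}{7} + \frac{1}{7} \cdot 8\right) 2\right) = - 338 \left(\left(-3 - 135 - 228\right) + \left(- \frac{\left(6 \cdot \frac{1}{10}\right)^{2}}{7} + \frac{8}{7}\right) 2\right) = - 338 \left(-366 + \left(- \frac{\left(\frac{3}{5}\right)^{2}}{7} + \frac{8}{7}\right) 2\right) = - 338 \left(-366 + \left(\left(- \frac{1}{7}\right) \frac{9}{25} + \frac{8}{7}\right) 2\right) = - 338 \left(-366 + \left(- \frac{9}{175} + \frac{8}{7}\right) 2\right) = - 338 \left(-366 + \frac{191}{175} \cdot 2\right) = - 338 \left(-366 + \frac{382}{175}\right) = \left(-338\right) \left(- \frac{63668}{175}\right) = \frac{21519784}{175}$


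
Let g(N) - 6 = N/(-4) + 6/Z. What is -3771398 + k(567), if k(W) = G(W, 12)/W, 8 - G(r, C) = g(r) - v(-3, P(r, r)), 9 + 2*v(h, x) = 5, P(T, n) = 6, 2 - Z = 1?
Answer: -2851176707/756 ≈ -3.7714e+6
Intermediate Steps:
Z = 1 (Z = 2 - 1*1 = 2 - 1 = 1)
v(h, x) = -2 (v(h, x) = -9/2 + (½)*5 = -9/2 + 5/2 = -2)
g(N) = 12 - N/4 (g(N) = 6 + (N/(-4) + 6/1) = 6 + (N*(-¼) + 6*1) = 6 + (-N/4 + 6) = 6 + (6 - N/4) = 12 - N/4)
G(r, C) = -6 + r/4 (G(r, C) = 8 - ((12 - r/4) - 1*(-2)) = 8 - ((12 - r/4) + 2) = 8 - (14 - r/4) = 8 + (-14 + r/4) = -6 + r/4)
k(W) = (-6 + W/4)/W
-3771398 + k(567) = -3771398 + (¼)*(-24 + 567)/567 = -3771398 + (¼)*(1/567)*543 = -3771398 + 181/756 = -2851176707/756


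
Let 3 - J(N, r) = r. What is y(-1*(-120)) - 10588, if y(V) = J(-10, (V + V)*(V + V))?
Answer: -68185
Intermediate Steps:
J(N, r) = 3 - r
y(V) = 3 - 4*V**2 (y(V) = 3 - (V + V)*(V + V) = 3 - 2*V*2*V = 3 - 4*V**2)
y(-1*(-120)) - 10588 = (3 - 4*(-1*(-120))**2) - 10588 = (3 - 4*120**2) - 10588 = (3 - 4*14400) - 10588 = (3 - 57600) - 10588 = -57597 - 10588 = -68185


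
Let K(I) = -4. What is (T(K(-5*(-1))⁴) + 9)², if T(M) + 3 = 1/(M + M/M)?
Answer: 2380849/66049 ≈ 36.047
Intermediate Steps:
T(M) = -3 + 1/(1 + M) (T(M) = -3 + 1/(M + M/M) = -3 + 1/(M + 1) = -3 + 1/(1 + M))
(T(K(-5*(-1))⁴) + 9)² = ((-2 - 3*(-4)⁴)/(1 + (-4)⁴) + 9)² = ((-2 - 3*256)/(1 + 256) + 9)² = ((-2 - 768)/257 + 9)² = ((1/257)*(-770) + 9)² = (-770/257 + 9)² = (1543/257)² = 2380849/66049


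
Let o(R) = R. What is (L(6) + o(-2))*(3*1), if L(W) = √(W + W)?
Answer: -6 + 6*√3 ≈ 4.3923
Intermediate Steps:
L(W) = √2*√W (L(W) = √(2*W) = √2*√W)
(L(6) + o(-2))*(3*1) = (√2*√6 - 2)*(3*1) = (2*√3 - 2)*3 = (-2 + 2*√3)*3 = -6 + 6*√3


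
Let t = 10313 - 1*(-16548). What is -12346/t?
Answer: -12346/26861 ≈ -0.45963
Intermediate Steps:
t = 26861 (t = 10313 + 16548 = 26861)
-12346/t = -12346/26861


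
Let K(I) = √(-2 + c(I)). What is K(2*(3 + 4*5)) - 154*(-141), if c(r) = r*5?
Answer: 21714 + 2*√57 ≈ 21729.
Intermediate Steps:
c(r) = 5*r
K(I) = √(-2 + 5*I)
K(2*(3 + 4*5)) - 154*(-141) = √(-2 + 5*(2*(3 + 4*5))) - 154*(-141) = √(-2 + 5*(2*(3 + 20))) + 21714 = √(-2 + 5*(2*23)) + 21714 = √(-2 + 5*46) + 21714 = √(-2 + 230) + 21714 = √228 + 21714 = 2*√57 + 21714 = 21714 + 2*√57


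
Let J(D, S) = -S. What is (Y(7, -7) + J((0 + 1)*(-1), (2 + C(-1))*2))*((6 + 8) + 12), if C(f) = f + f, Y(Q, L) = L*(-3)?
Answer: 546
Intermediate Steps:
Y(Q, L) = -3*L
C(f) = 2*f
(Y(7, -7) + J((0 + 1)*(-1), (2 + C(-1))*2))*((6 + 8) + 12) = (-3*(-7) - (2 + 2*(-1))*2)*((6 + 8) + 12) = (21 - (2 - 2)*2)*(14 + 12) = (21 - 0*2)*26 = (21 - 1*0)*26 = (21 + 0)*26 = 21*26 = 546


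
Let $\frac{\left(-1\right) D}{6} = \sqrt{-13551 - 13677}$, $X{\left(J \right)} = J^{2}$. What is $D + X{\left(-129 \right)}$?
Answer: $16641 - 12 i \sqrt{6807} \approx 16641.0 - 990.05 i$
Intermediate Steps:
$D = - 12 i \sqrt{6807}$ ($D = - 6 \sqrt{-13551 - 13677} = - 6 \sqrt{-27228} = - 6 \cdot 2 i \sqrt{6807} = - 12 i \sqrt{6807} \approx - 990.05 i$)
$D + X{\left(-129 \right)} = - 12 i \sqrt{6807} + \left(-129\right)^{2} = - 12 i \sqrt{6807} + 16641 = 16641 - 12 i \sqrt{6807}$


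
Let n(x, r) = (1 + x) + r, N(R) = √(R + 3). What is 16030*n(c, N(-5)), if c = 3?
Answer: 64120 + 16030*I*√2 ≈ 64120.0 + 22670.0*I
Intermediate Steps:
N(R) = √(3 + R)
n(x, r) = 1 + r + x
16030*n(c, N(-5)) = 16030*(1 + √(3 - 5) + 3) = 16030*(1 + √(-2) + 3) = 16030*(1 + I*√2 + 3) = 16030*(4 + I*√2) = 64120 + 16030*I*√2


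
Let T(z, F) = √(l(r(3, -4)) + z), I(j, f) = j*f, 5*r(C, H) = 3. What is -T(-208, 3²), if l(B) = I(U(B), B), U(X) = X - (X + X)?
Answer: -I*√5209/5 ≈ -14.435*I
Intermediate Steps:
U(X) = -X (U(X) = X - 2*X = -X)
r(C, H) = ⅗ (r(C, H) = (⅕)*3 = ⅗)
I(j, f) = f*j
l(B) = -B² (l(B) = B*(-B) = -B²)
T(z, F) = √(-9/25 + z) (T(z, F) = √(-(⅗)² + z) = √(-1*9/25 + z) = √(-9/25 + z))
-T(-208, 3²) = -√(-9 + 25*(-208))/5 = -√(-9 - 5200)/5 = -√(-5209)/5 = -I*√5209/5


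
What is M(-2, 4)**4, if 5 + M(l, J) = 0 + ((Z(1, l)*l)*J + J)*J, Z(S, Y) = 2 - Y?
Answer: 187388721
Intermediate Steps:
M(l, J) = -5 + J*(J + J*l*(2 - l)) (M(l, J) = -5 + (0 + (((2 - l)*l)*J + J)*J) = -5 + (0 + ((l*(2 - l))*J + J)*J) = -5 + (0 + (J*l*(2 - l) + J)*J) = -5 + (0 + (J + J*l*(2 - l))*J) = -5 + (0 + J*(J + J*l*(2 - l))) = -5 + J*(J + J*l*(2 - l)))
M(-2, 4)**4 = (-5 + 4**2 - 1*(-2)*4**2*(-2 - 2))**4 = (-5 + 16 - 1*(-2)*16*(-4))**4 = (-5 + 16 - 128)**4 = (-117)**4 = 187388721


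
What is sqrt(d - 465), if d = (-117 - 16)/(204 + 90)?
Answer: I*sqrt(821058)/42 ≈ 21.574*I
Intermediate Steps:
d = -19/42 (d = -133/294 = -133*1/294 = -19/42 ≈ -0.45238)
sqrt(d - 465) = sqrt(-19/42 - 465) = sqrt(-19549/42) = I*sqrt(821058)/42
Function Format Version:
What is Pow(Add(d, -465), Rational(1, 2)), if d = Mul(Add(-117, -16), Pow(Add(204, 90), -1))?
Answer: Mul(Rational(1, 42), I, Pow(821058, Rational(1, 2))) ≈ Mul(21.574, I)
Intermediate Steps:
d = Rational(-19, 42) (d = Mul(-133, Pow(294, -1)) = Mul(-133, Rational(1, 294)) = Rational(-19, 42) ≈ -0.45238)
Pow(Add(d, -465), Rational(1, 2)) = Pow(Add(Rational(-19, 42), -465), Rational(1, 2)) = Pow(Rational(-19549, 42), Rational(1, 2)) = Mul(Rational(1, 42), I, Pow(821058, Rational(1, 2)))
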